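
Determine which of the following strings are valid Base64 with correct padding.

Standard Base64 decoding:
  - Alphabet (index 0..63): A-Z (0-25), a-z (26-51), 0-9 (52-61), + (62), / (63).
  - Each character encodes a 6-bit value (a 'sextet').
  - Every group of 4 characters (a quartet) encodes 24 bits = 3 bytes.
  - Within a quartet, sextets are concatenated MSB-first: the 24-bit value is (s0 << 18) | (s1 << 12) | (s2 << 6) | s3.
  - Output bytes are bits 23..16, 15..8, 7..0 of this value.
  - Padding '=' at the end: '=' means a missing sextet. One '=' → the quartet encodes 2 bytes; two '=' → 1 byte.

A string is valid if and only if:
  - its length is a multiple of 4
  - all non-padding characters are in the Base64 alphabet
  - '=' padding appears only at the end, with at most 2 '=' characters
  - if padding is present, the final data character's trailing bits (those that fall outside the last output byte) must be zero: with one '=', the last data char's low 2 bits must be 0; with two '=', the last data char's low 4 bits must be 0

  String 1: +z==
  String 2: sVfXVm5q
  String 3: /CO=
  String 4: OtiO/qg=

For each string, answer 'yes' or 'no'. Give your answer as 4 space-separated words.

String 1: '+z==' → invalid (bad trailing bits)
String 2: 'sVfXVm5q' → valid
String 3: '/CO=' → invalid (bad trailing bits)
String 4: 'OtiO/qg=' → valid

Answer: no yes no yes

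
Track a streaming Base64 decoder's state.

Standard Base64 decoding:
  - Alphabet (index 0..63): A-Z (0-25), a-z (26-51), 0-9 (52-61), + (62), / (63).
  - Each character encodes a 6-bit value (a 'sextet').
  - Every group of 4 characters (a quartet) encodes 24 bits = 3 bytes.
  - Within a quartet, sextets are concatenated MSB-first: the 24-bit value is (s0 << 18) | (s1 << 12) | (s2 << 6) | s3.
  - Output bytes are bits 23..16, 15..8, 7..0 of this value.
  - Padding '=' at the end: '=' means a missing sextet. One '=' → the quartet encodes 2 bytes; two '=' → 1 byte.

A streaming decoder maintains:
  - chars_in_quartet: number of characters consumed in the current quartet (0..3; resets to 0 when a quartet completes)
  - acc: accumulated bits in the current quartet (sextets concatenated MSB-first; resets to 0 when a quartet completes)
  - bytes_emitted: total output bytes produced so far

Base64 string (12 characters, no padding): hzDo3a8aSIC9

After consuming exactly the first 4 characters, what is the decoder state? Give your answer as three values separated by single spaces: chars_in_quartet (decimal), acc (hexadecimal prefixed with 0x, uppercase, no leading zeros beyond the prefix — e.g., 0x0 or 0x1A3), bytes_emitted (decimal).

Answer: 0 0x0 3

Derivation:
After char 0 ('h'=33): chars_in_quartet=1 acc=0x21 bytes_emitted=0
After char 1 ('z'=51): chars_in_quartet=2 acc=0x873 bytes_emitted=0
After char 2 ('D'=3): chars_in_quartet=3 acc=0x21CC3 bytes_emitted=0
After char 3 ('o'=40): chars_in_quartet=4 acc=0x8730E8 -> emit 87 30 E8, reset; bytes_emitted=3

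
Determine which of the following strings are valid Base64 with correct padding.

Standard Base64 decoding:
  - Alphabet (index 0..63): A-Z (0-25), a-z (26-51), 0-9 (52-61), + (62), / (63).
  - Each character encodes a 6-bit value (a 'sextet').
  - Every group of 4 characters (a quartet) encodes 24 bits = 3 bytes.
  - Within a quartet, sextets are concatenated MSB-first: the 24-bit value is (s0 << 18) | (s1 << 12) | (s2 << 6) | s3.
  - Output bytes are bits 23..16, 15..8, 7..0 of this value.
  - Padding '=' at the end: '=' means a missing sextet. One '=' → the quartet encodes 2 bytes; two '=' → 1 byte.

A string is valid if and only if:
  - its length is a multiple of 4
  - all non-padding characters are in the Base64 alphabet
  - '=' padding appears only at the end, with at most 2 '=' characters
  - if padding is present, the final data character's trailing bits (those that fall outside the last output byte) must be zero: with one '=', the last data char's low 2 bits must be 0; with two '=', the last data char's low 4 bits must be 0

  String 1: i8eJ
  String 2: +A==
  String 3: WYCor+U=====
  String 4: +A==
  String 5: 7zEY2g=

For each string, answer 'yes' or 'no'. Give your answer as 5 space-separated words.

Answer: yes yes no yes no

Derivation:
String 1: 'i8eJ' → valid
String 2: '+A==' → valid
String 3: 'WYCor+U=====' → invalid (5 pad chars (max 2))
String 4: '+A==' → valid
String 5: '7zEY2g=' → invalid (len=7 not mult of 4)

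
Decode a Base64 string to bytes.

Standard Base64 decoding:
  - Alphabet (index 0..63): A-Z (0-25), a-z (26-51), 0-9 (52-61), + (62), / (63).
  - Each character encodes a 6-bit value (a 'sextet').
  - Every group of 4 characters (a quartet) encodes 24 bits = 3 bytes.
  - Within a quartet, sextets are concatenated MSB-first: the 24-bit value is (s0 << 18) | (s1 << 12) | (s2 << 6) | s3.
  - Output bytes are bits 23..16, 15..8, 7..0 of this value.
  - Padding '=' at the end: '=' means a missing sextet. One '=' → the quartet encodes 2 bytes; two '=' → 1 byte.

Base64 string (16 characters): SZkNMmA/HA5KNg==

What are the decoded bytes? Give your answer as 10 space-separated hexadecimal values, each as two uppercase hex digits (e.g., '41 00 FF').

After char 0 ('S'=18): chars_in_quartet=1 acc=0x12 bytes_emitted=0
After char 1 ('Z'=25): chars_in_quartet=2 acc=0x499 bytes_emitted=0
After char 2 ('k'=36): chars_in_quartet=3 acc=0x12664 bytes_emitted=0
After char 3 ('N'=13): chars_in_quartet=4 acc=0x49990D -> emit 49 99 0D, reset; bytes_emitted=3
After char 4 ('M'=12): chars_in_quartet=1 acc=0xC bytes_emitted=3
After char 5 ('m'=38): chars_in_quartet=2 acc=0x326 bytes_emitted=3
After char 6 ('A'=0): chars_in_quartet=3 acc=0xC980 bytes_emitted=3
After char 7 ('/'=63): chars_in_quartet=4 acc=0x32603F -> emit 32 60 3F, reset; bytes_emitted=6
After char 8 ('H'=7): chars_in_quartet=1 acc=0x7 bytes_emitted=6
After char 9 ('A'=0): chars_in_quartet=2 acc=0x1C0 bytes_emitted=6
After char 10 ('5'=57): chars_in_quartet=3 acc=0x7039 bytes_emitted=6
After char 11 ('K'=10): chars_in_quartet=4 acc=0x1C0E4A -> emit 1C 0E 4A, reset; bytes_emitted=9
After char 12 ('N'=13): chars_in_quartet=1 acc=0xD bytes_emitted=9
After char 13 ('g'=32): chars_in_quartet=2 acc=0x360 bytes_emitted=9
Padding '==': partial quartet acc=0x360 -> emit 36; bytes_emitted=10

Answer: 49 99 0D 32 60 3F 1C 0E 4A 36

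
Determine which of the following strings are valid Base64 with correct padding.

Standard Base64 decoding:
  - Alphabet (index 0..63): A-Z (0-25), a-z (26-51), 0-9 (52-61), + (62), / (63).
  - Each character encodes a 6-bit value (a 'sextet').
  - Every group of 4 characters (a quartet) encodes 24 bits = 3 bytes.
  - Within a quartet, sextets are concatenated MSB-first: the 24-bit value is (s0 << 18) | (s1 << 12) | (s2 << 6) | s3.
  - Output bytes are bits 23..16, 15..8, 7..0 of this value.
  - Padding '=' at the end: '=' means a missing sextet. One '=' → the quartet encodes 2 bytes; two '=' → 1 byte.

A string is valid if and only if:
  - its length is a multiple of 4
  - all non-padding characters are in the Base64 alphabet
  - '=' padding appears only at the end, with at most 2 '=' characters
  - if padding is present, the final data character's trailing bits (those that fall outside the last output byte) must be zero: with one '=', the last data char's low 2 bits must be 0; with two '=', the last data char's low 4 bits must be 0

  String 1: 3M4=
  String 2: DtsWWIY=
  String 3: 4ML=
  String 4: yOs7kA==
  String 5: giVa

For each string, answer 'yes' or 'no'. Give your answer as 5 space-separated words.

String 1: '3M4=' → valid
String 2: 'DtsWWIY=' → valid
String 3: '4ML=' → invalid (bad trailing bits)
String 4: 'yOs7kA==' → valid
String 5: 'giVa' → valid

Answer: yes yes no yes yes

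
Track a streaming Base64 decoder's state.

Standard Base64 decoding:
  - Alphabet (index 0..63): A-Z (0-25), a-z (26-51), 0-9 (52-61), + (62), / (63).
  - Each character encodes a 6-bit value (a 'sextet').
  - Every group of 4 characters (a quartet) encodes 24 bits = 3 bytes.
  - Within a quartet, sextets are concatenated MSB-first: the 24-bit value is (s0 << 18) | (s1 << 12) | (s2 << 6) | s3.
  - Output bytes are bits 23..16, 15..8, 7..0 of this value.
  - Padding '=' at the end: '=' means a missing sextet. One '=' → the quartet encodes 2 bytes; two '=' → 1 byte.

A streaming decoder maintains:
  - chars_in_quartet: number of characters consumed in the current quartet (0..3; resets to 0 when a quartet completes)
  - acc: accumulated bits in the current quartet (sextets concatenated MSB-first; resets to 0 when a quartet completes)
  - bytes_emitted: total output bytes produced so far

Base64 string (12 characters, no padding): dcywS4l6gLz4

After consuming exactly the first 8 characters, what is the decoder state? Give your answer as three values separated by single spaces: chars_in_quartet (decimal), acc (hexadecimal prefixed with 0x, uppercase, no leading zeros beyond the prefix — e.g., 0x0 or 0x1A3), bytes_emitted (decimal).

Answer: 0 0x0 6

Derivation:
After char 0 ('d'=29): chars_in_quartet=1 acc=0x1D bytes_emitted=0
After char 1 ('c'=28): chars_in_quartet=2 acc=0x75C bytes_emitted=0
After char 2 ('y'=50): chars_in_quartet=3 acc=0x1D732 bytes_emitted=0
After char 3 ('w'=48): chars_in_quartet=4 acc=0x75CCB0 -> emit 75 CC B0, reset; bytes_emitted=3
After char 4 ('S'=18): chars_in_quartet=1 acc=0x12 bytes_emitted=3
After char 5 ('4'=56): chars_in_quartet=2 acc=0x4B8 bytes_emitted=3
After char 6 ('l'=37): chars_in_quartet=3 acc=0x12E25 bytes_emitted=3
After char 7 ('6'=58): chars_in_quartet=4 acc=0x4B897A -> emit 4B 89 7A, reset; bytes_emitted=6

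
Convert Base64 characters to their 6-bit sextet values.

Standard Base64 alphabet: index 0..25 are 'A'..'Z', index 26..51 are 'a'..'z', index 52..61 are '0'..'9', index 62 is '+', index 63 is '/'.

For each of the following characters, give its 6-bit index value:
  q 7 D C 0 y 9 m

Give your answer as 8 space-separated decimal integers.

'q': a..z range, 26 + ord('q') − ord('a') = 42
'7': 0..9 range, 52 + ord('7') − ord('0') = 59
'D': A..Z range, ord('D') − ord('A') = 3
'C': A..Z range, ord('C') − ord('A') = 2
'0': 0..9 range, 52 + ord('0') − ord('0') = 52
'y': a..z range, 26 + ord('y') − ord('a') = 50
'9': 0..9 range, 52 + ord('9') − ord('0') = 61
'm': a..z range, 26 + ord('m') − ord('a') = 38

Answer: 42 59 3 2 52 50 61 38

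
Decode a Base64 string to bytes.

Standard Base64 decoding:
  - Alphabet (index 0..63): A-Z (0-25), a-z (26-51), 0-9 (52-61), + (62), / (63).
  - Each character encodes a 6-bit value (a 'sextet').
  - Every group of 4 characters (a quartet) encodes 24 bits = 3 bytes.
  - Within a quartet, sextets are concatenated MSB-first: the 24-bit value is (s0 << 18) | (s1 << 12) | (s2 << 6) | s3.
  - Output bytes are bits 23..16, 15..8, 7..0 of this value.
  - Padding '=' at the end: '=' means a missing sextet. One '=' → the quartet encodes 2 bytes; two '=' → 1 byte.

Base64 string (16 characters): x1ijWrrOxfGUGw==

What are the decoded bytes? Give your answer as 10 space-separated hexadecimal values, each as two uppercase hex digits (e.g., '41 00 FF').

Answer: C7 58 A3 5A BA CE C5 F1 94 1B

Derivation:
After char 0 ('x'=49): chars_in_quartet=1 acc=0x31 bytes_emitted=0
After char 1 ('1'=53): chars_in_quartet=2 acc=0xC75 bytes_emitted=0
After char 2 ('i'=34): chars_in_quartet=3 acc=0x31D62 bytes_emitted=0
After char 3 ('j'=35): chars_in_quartet=4 acc=0xC758A3 -> emit C7 58 A3, reset; bytes_emitted=3
After char 4 ('W'=22): chars_in_quartet=1 acc=0x16 bytes_emitted=3
After char 5 ('r'=43): chars_in_quartet=2 acc=0x5AB bytes_emitted=3
After char 6 ('r'=43): chars_in_quartet=3 acc=0x16AEB bytes_emitted=3
After char 7 ('O'=14): chars_in_quartet=4 acc=0x5ABACE -> emit 5A BA CE, reset; bytes_emitted=6
After char 8 ('x'=49): chars_in_quartet=1 acc=0x31 bytes_emitted=6
After char 9 ('f'=31): chars_in_quartet=2 acc=0xC5F bytes_emitted=6
After char 10 ('G'=6): chars_in_quartet=3 acc=0x317C6 bytes_emitted=6
After char 11 ('U'=20): chars_in_quartet=4 acc=0xC5F194 -> emit C5 F1 94, reset; bytes_emitted=9
After char 12 ('G'=6): chars_in_quartet=1 acc=0x6 bytes_emitted=9
After char 13 ('w'=48): chars_in_quartet=2 acc=0x1B0 bytes_emitted=9
Padding '==': partial quartet acc=0x1B0 -> emit 1B; bytes_emitted=10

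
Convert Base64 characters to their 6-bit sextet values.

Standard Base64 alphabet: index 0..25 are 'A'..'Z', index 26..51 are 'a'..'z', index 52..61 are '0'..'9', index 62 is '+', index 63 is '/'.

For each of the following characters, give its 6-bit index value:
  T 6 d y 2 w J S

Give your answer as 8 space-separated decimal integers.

Answer: 19 58 29 50 54 48 9 18

Derivation:
'T': A..Z range, ord('T') − ord('A') = 19
'6': 0..9 range, 52 + ord('6') − ord('0') = 58
'd': a..z range, 26 + ord('d') − ord('a') = 29
'y': a..z range, 26 + ord('y') − ord('a') = 50
'2': 0..9 range, 52 + ord('2') − ord('0') = 54
'w': a..z range, 26 + ord('w') − ord('a') = 48
'J': A..Z range, ord('J') − ord('A') = 9
'S': A..Z range, ord('S') − ord('A') = 18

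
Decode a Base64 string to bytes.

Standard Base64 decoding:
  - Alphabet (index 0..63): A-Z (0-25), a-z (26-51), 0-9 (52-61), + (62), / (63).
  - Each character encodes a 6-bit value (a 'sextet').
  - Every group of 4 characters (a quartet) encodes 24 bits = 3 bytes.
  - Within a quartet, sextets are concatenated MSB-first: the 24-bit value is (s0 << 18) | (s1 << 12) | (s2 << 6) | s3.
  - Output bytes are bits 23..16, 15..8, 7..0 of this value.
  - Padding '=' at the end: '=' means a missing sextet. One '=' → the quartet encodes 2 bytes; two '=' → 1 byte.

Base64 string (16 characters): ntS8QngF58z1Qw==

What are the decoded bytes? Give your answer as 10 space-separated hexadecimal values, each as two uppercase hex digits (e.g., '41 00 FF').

After char 0 ('n'=39): chars_in_quartet=1 acc=0x27 bytes_emitted=0
After char 1 ('t'=45): chars_in_quartet=2 acc=0x9ED bytes_emitted=0
After char 2 ('S'=18): chars_in_quartet=3 acc=0x27B52 bytes_emitted=0
After char 3 ('8'=60): chars_in_quartet=4 acc=0x9ED4BC -> emit 9E D4 BC, reset; bytes_emitted=3
After char 4 ('Q'=16): chars_in_quartet=1 acc=0x10 bytes_emitted=3
After char 5 ('n'=39): chars_in_quartet=2 acc=0x427 bytes_emitted=3
After char 6 ('g'=32): chars_in_quartet=3 acc=0x109E0 bytes_emitted=3
After char 7 ('F'=5): chars_in_quartet=4 acc=0x427805 -> emit 42 78 05, reset; bytes_emitted=6
After char 8 ('5'=57): chars_in_quartet=1 acc=0x39 bytes_emitted=6
After char 9 ('8'=60): chars_in_quartet=2 acc=0xE7C bytes_emitted=6
After char 10 ('z'=51): chars_in_quartet=3 acc=0x39F33 bytes_emitted=6
After char 11 ('1'=53): chars_in_quartet=4 acc=0xE7CCF5 -> emit E7 CC F5, reset; bytes_emitted=9
After char 12 ('Q'=16): chars_in_quartet=1 acc=0x10 bytes_emitted=9
After char 13 ('w'=48): chars_in_quartet=2 acc=0x430 bytes_emitted=9
Padding '==': partial quartet acc=0x430 -> emit 43; bytes_emitted=10

Answer: 9E D4 BC 42 78 05 E7 CC F5 43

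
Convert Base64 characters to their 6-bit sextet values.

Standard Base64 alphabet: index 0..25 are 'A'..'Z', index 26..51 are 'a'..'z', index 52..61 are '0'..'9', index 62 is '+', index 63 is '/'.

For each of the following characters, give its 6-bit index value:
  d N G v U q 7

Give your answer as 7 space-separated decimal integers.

Answer: 29 13 6 47 20 42 59

Derivation:
'd': a..z range, 26 + ord('d') − ord('a') = 29
'N': A..Z range, ord('N') − ord('A') = 13
'G': A..Z range, ord('G') − ord('A') = 6
'v': a..z range, 26 + ord('v') − ord('a') = 47
'U': A..Z range, ord('U') − ord('A') = 20
'q': a..z range, 26 + ord('q') − ord('a') = 42
'7': 0..9 range, 52 + ord('7') − ord('0') = 59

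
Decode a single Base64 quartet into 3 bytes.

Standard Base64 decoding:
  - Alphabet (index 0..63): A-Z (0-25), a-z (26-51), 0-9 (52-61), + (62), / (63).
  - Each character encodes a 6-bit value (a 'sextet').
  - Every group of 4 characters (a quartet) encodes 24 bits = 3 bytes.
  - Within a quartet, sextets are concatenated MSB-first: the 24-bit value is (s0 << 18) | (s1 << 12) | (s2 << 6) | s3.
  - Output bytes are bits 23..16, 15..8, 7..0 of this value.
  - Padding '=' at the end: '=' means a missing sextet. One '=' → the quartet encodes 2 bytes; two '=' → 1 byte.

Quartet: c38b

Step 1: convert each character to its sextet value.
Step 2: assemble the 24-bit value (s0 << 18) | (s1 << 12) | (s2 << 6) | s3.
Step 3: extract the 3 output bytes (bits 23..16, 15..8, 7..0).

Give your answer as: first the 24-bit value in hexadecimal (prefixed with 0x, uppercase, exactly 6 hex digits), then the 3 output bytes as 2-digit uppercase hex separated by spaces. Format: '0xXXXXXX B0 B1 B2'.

Answer: 0x737F1B 73 7F 1B

Derivation:
Sextets: c=28, 3=55, 8=60, b=27
24-bit: (28<<18) | (55<<12) | (60<<6) | 27
      = 0x700000 | 0x037000 | 0x000F00 | 0x00001B
      = 0x737F1B
Bytes: (v>>16)&0xFF=73, (v>>8)&0xFF=7F, v&0xFF=1B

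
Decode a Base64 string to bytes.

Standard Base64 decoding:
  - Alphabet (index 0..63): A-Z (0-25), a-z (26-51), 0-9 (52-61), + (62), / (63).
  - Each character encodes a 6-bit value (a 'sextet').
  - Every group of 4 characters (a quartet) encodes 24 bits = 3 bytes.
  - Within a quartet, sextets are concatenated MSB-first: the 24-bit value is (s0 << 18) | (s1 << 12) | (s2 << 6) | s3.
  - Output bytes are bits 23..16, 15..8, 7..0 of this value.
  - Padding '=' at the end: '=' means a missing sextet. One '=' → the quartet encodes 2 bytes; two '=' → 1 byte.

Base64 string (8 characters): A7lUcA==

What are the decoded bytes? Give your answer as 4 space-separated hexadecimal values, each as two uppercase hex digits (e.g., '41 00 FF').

Answer: 03 B9 54 70

Derivation:
After char 0 ('A'=0): chars_in_quartet=1 acc=0x0 bytes_emitted=0
After char 1 ('7'=59): chars_in_quartet=2 acc=0x3B bytes_emitted=0
After char 2 ('l'=37): chars_in_quartet=3 acc=0xEE5 bytes_emitted=0
After char 3 ('U'=20): chars_in_quartet=4 acc=0x3B954 -> emit 03 B9 54, reset; bytes_emitted=3
After char 4 ('c'=28): chars_in_quartet=1 acc=0x1C bytes_emitted=3
After char 5 ('A'=0): chars_in_quartet=2 acc=0x700 bytes_emitted=3
Padding '==': partial quartet acc=0x700 -> emit 70; bytes_emitted=4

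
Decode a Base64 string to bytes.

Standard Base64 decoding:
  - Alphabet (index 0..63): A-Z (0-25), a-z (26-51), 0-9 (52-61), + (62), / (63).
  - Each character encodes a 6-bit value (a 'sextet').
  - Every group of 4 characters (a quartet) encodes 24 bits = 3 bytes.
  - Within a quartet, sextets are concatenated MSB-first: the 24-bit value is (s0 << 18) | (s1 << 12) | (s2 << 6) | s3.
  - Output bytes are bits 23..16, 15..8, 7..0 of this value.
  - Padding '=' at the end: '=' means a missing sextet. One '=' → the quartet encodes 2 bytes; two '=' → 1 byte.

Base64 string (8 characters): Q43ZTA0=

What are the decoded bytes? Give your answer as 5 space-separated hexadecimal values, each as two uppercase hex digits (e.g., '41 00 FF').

After char 0 ('Q'=16): chars_in_quartet=1 acc=0x10 bytes_emitted=0
After char 1 ('4'=56): chars_in_quartet=2 acc=0x438 bytes_emitted=0
After char 2 ('3'=55): chars_in_quartet=3 acc=0x10E37 bytes_emitted=0
After char 3 ('Z'=25): chars_in_quartet=4 acc=0x438DD9 -> emit 43 8D D9, reset; bytes_emitted=3
After char 4 ('T'=19): chars_in_quartet=1 acc=0x13 bytes_emitted=3
After char 5 ('A'=0): chars_in_quartet=2 acc=0x4C0 bytes_emitted=3
After char 6 ('0'=52): chars_in_quartet=3 acc=0x13034 bytes_emitted=3
Padding '=': partial quartet acc=0x13034 -> emit 4C 0D; bytes_emitted=5

Answer: 43 8D D9 4C 0D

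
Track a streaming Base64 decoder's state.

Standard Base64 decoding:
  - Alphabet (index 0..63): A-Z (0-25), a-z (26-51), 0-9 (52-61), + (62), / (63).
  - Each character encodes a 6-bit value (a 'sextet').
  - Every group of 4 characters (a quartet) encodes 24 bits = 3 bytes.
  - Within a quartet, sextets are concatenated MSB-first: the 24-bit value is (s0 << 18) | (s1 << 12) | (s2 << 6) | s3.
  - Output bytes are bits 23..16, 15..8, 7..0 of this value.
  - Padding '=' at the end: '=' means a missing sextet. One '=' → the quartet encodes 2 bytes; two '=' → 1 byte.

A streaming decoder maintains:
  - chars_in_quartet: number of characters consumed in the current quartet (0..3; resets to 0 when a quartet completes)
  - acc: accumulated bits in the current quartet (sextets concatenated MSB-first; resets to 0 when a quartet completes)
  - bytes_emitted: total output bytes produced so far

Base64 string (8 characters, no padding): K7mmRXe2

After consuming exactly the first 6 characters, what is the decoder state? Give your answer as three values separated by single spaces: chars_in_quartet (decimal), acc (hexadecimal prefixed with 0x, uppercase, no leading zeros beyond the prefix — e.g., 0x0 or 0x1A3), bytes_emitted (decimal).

Answer: 2 0x457 3

Derivation:
After char 0 ('K'=10): chars_in_quartet=1 acc=0xA bytes_emitted=0
After char 1 ('7'=59): chars_in_quartet=2 acc=0x2BB bytes_emitted=0
After char 2 ('m'=38): chars_in_quartet=3 acc=0xAEE6 bytes_emitted=0
After char 3 ('m'=38): chars_in_quartet=4 acc=0x2BB9A6 -> emit 2B B9 A6, reset; bytes_emitted=3
After char 4 ('R'=17): chars_in_quartet=1 acc=0x11 bytes_emitted=3
After char 5 ('X'=23): chars_in_quartet=2 acc=0x457 bytes_emitted=3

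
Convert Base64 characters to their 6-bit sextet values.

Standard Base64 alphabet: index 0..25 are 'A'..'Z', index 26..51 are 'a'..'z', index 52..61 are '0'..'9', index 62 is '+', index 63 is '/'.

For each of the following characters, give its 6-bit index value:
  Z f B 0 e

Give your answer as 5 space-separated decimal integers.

'Z': A..Z range, ord('Z') − ord('A') = 25
'f': a..z range, 26 + ord('f') − ord('a') = 31
'B': A..Z range, ord('B') − ord('A') = 1
'0': 0..9 range, 52 + ord('0') − ord('0') = 52
'e': a..z range, 26 + ord('e') − ord('a') = 30

Answer: 25 31 1 52 30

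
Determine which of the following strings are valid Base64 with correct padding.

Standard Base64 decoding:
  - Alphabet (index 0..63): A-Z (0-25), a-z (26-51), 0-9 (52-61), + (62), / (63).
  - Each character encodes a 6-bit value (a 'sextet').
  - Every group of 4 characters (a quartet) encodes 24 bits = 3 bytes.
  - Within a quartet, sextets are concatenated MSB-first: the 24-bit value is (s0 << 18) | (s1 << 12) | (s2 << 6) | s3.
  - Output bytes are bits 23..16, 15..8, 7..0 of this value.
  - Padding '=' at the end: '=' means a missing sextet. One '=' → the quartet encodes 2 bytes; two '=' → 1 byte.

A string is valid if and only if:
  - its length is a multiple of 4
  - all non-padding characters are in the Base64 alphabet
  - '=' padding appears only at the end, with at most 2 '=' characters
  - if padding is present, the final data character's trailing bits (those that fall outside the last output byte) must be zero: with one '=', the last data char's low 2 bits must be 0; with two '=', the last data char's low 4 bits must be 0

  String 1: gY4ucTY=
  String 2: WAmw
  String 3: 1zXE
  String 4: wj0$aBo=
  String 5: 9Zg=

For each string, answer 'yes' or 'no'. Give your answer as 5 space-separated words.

Answer: yes yes yes no yes

Derivation:
String 1: 'gY4ucTY=' → valid
String 2: 'WAmw' → valid
String 3: '1zXE' → valid
String 4: 'wj0$aBo=' → invalid (bad char(s): ['$'])
String 5: '9Zg=' → valid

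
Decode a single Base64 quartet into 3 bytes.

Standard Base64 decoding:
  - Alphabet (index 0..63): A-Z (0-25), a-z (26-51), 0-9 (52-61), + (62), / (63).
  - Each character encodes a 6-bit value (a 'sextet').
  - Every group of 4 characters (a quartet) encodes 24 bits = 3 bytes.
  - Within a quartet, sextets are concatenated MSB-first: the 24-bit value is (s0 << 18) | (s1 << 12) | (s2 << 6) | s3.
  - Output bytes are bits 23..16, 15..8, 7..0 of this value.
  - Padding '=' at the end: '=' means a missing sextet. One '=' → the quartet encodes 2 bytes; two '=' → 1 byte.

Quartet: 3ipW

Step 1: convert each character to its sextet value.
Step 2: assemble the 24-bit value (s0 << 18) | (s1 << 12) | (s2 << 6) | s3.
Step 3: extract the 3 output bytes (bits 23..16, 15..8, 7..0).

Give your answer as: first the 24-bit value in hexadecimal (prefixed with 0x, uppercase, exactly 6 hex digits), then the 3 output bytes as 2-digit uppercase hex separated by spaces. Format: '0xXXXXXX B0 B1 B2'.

Sextets: 3=55, i=34, p=41, W=22
24-bit: (55<<18) | (34<<12) | (41<<6) | 22
      = 0xDC0000 | 0x022000 | 0x000A40 | 0x000016
      = 0xDE2A56
Bytes: (v>>16)&0xFF=DE, (v>>8)&0xFF=2A, v&0xFF=56

Answer: 0xDE2A56 DE 2A 56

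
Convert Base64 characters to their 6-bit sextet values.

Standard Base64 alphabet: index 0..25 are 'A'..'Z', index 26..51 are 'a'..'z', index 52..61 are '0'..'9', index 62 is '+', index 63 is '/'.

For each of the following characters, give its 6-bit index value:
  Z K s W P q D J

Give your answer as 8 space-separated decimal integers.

Answer: 25 10 44 22 15 42 3 9

Derivation:
'Z': A..Z range, ord('Z') − ord('A') = 25
'K': A..Z range, ord('K') − ord('A') = 10
's': a..z range, 26 + ord('s') − ord('a') = 44
'W': A..Z range, ord('W') − ord('A') = 22
'P': A..Z range, ord('P') − ord('A') = 15
'q': a..z range, 26 + ord('q') − ord('a') = 42
'D': A..Z range, ord('D') − ord('A') = 3
'J': A..Z range, ord('J') − ord('A') = 9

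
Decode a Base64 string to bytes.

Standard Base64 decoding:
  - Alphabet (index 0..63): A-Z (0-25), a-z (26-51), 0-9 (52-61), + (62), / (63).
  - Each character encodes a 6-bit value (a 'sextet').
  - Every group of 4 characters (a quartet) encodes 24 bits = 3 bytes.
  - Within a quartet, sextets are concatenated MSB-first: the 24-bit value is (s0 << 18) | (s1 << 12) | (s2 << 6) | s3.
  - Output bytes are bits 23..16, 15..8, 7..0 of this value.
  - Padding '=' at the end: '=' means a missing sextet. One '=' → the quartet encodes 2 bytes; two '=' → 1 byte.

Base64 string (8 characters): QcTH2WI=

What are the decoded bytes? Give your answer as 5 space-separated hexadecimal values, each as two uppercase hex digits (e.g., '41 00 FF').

After char 0 ('Q'=16): chars_in_quartet=1 acc=0x10 bytes_emitted=0
After char 1 ('c'=28): chars_in_quartet=2 acc=0x41C bytes_emitted=0
After char 2 ('T'=19): chars_in_quartet=3 acc=0x10713 bytes_emitted=0
After char 3 ('H'=7): chars_in_quartet=4 acc=0x41C4C7 -> emit 41 C4 C7, reset; bytes_emitted=3
After char 4 ('2'=54): chars_in_quartet=1 acc=0x36 bytes_emitted=3
After char 5 ('W'=22): chars_in_quartet=2 acc=0xD96 bytes_emitted=3
After char 6 ('I'=8): chars_in_quartet=3 acc=0x36588 bytes_emitted=3
Padding '=': partial quartet acc=0x36588 -> emit D9 62; bytes_emitted=5

Answer: 41 C4 C7 D9 62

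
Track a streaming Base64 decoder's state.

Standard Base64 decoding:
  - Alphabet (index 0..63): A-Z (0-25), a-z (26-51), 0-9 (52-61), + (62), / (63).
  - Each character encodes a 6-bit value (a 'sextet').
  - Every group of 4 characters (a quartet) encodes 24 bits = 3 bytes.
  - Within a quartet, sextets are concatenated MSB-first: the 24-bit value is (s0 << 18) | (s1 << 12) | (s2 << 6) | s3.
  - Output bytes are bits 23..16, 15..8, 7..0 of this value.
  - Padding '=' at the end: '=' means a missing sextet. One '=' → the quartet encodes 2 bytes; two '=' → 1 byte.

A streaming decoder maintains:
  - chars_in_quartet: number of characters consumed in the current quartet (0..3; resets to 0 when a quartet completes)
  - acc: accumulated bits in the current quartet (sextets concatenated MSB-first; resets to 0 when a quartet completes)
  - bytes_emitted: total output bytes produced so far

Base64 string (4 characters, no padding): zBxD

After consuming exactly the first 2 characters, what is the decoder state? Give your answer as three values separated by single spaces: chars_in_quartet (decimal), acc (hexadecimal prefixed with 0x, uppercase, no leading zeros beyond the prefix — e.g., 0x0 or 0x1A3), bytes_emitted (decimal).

Answer: 2 0xCC1 0

Derivation:
After char 0 ('z'=51): chars_in_quartet=1 acc=0x33 bytes_emitted=0
After char 1 ('B'=1): chars_in_quartet=2 acc=0xCC1 bytes_emitted=0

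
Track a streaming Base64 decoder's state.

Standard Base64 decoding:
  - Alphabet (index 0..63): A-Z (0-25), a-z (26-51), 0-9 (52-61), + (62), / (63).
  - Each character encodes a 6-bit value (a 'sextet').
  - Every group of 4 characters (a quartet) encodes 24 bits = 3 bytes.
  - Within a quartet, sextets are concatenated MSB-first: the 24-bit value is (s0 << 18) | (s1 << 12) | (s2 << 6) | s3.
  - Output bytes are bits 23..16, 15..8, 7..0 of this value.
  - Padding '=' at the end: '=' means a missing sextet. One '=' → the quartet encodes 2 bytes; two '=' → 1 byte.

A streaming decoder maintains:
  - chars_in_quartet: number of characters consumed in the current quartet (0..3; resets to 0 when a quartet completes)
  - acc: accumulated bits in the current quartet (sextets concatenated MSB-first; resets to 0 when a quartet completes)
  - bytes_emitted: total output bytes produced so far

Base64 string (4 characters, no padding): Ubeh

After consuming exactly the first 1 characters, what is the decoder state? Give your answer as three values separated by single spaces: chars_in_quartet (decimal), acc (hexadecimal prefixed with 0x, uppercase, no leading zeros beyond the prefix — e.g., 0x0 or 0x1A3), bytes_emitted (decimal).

After char 0 ('U'=20): chars_in_quartet=1 acc=0x14 bytes_emitted=0

Answer: 1 0x14 0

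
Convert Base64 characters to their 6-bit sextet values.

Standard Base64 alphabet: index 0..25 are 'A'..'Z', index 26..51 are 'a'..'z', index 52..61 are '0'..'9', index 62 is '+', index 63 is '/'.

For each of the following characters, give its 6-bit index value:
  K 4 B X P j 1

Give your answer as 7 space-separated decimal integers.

'K': A..Z range, ord('K') − ord('A') = 10
'4': 0..9 range, 52 + ord('4') − ord('0') = 56
'B': A..Z range, ord('B') − ord('A') = 1
'X': A..Z range, ord('X') − ord('A') = 23
'P': A..Z range, ord('P') − ord('A') = 15
'j': a..z range, 26 + ord('j') − ord('a') = 35
'1': 0..9 range, 52 + ord('1') − ord('0') = 53

Answer: 10 56 1 23 15 35 53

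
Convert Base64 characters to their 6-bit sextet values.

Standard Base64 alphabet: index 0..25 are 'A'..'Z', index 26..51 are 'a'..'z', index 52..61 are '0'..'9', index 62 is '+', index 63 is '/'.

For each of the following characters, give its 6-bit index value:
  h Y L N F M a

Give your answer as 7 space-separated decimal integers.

'h': a..z range, 26 + ord('h') − ord('a') = 33
'Y': A..Z range, ord('Y') − ord('A') = 24
'L': A..Z range, ord('L') − ord('A') = 11
'N': A..Z range, ord('N') − ord('A') = 13
'F': A..Z range, ord('F') − ord('A') = 5
'M': A..Z range, ord('M') − ord('A') = 12
'a': a..z range, 26 + ord('a') − ord('a') = 26

Answer: 33 24 11 13 5 12 26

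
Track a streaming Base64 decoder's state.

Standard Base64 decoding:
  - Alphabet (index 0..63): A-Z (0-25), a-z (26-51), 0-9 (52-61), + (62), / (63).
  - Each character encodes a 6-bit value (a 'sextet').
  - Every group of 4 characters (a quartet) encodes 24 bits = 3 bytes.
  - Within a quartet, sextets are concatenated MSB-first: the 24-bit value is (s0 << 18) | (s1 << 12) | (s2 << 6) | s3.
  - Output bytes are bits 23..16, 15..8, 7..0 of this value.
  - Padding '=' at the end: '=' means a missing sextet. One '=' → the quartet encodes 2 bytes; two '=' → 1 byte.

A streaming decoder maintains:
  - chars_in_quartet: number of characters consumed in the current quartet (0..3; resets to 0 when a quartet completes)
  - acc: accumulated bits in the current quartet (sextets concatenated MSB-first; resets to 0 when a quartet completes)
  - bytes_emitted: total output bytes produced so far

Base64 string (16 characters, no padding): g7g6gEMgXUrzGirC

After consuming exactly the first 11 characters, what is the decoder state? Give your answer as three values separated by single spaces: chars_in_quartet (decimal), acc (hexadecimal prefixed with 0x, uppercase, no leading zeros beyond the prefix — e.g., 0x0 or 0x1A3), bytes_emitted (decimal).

After char 0 ('g'=32): chars_in_quartet=1 acc=0x20 bytes_emitted=0
After char 1 ('7'=59): chars_in_quartet=2 acc=0x83B bytes_emitted=0
After char 2 ('g'=32): chars_in_quartet=3 acc=0x20EE0 bytes_emitted=0
After char 3 ('6'=58): chars_in_quartet=4 acc=0x83B83A -> emit 83 B8 3A, reset; bytes_emitted=3
After char 4 ('g'=32): chars_in_quartet=1 acc=0x20 bytes_emitted=3
After char 5 ('E'=4): chars_in_quartet=2 acc=0x804 bytes_emitted=3
After char 6 ('M'=12): chars_in_quartet=3 acc=0x2010C bytes_emitted=3
After char 7 ('g'=32): chars_in_quartet=4 acc=0x804320 -> emit 80 43 20, reset; bytes_emitted=6
After char 8 ('X'=23): chars_in_quartet=1 acc=0x17 bytes_emitted=6
After char 9 ('U'=20): chars_in_quartet=2 acc=0x5D4 bytes_emitted=6
After char 10 ('r'=43): chars_in_quartet=3 acc=0x1752B bytes_emitted=6

Answer: 3 0x1752B 6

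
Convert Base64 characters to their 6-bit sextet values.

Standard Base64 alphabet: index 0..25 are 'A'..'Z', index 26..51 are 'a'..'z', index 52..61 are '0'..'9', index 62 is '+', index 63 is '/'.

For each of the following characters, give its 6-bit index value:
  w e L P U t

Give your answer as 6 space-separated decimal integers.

'w': a..z range, 26 + ord('w') − ord('a') = 48
'e': a..z range, 26 + ord('e') − ord('a') = 30
'L': A..Z range, ord('L') − ord('A') = 11
'P': A..Z range, ord('P') − ord('A') = 15
'U': A..Z range, ord('U') − ord('A') = 20
't': a..z range, 26 + ord('t') − ord('a') = 45

Answer: 48 30 11 15 20 45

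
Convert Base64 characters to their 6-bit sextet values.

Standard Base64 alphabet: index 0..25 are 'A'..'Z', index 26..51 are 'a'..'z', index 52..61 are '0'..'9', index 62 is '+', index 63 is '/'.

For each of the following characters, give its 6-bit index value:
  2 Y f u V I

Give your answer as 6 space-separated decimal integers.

'2': 0..9 range, 52 + ord('2') − ord('0') = 54
'Y': A..Z range, ord('Y') − ord('A') = 24
'f': a..z range, 26 + ord('f') − ord('a') = 31
'u': a..z range, 26 + ord('u') − ord('a') = 46
'V': A..Z range, ord('V') − ord('A') = 21
'I': A..Z range, ord('I') − ord('A') = 8

Answer: 54 24 31 46 21 8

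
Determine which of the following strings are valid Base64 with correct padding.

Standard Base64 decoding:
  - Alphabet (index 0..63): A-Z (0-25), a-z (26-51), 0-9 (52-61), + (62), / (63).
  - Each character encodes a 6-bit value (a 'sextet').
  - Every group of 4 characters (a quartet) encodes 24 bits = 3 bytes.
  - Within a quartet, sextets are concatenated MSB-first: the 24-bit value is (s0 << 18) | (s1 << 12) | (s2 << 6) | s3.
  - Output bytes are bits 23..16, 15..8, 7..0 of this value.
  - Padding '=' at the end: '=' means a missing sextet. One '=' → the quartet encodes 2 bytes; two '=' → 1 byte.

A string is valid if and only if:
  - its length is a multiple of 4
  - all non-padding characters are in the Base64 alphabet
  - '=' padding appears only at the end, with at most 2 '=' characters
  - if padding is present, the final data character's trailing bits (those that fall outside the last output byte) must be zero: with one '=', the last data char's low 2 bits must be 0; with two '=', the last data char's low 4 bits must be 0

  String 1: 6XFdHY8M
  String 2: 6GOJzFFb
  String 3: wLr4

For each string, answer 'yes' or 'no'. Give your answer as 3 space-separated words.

String 1: '6XFdHY8M' → valid
String 2: '6GOJzFFb' → valid
String 3: 'wLr4' → valid

Answer: yes yes yes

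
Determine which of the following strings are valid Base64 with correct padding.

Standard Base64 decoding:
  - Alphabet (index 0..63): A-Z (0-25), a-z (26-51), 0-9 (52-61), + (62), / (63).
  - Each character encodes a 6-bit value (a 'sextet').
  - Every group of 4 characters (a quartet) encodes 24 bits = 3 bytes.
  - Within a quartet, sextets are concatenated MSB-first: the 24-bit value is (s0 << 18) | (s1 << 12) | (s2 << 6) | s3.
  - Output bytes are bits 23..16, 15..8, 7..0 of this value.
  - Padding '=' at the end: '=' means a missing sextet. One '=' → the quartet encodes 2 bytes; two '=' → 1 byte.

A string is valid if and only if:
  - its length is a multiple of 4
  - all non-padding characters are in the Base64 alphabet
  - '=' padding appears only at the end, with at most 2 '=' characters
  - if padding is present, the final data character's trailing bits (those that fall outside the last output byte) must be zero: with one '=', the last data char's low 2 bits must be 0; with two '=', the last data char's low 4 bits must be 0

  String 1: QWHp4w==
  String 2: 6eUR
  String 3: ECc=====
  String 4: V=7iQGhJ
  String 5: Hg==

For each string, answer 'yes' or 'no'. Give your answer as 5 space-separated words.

String 1: 'QWHp4w==' → valid
String 2: '6eUR' → valid
String 3: 'ECc=====' → invalid (5 pad chars (max 2))
String 4: 'V=7iQGhJ' → invalid (bad char(s): ['=']; '=' in middle)
String 5: 'Hg==' → valid

Answer: yes yes no no yes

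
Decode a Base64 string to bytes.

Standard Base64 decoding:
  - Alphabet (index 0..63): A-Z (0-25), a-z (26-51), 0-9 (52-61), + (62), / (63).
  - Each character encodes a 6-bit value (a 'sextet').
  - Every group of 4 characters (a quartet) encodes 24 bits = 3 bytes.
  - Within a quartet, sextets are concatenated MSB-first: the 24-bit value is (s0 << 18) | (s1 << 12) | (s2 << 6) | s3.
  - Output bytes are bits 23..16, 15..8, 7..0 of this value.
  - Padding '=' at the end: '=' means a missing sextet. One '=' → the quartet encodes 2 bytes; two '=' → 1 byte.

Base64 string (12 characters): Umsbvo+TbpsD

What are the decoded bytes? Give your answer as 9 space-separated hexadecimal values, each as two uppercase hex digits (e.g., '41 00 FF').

Answer: 52 6B 1B BE 8F 93 6E 9B 03

Derivation:
After char 0 ('U'=20): chars_in_quartet=1 acc=0x14 bytes_emitted=0
After char 1 ('m'=38): chars_in_quartet=2 acc=0x526 bytes_emitted=0
After char 2 ('s'=44): chars_in_quartet=3 acc=0x149AC bytes_emitted=0
After char 3 ('b'=27): chars_in_quartet=4 acc=0x526B1B -> emit 52 6B 1B, reset; bytes_emitted=3
After char 4 ('v'=47): chars_in_quartet=1 acc=0x2F bytes_emitted=3
After char 5 ('o'=40): chars_in_quartet=2 acc=0xBE8 bytes_emitted=3
After char 6 ('+'=62): chars_in_quartet=3 acc=0x2FA3E bytes_emitted=3
After char 7 ('T'=19): chars_in_quartet=4 acc=0xBE8F93 -> emit BE 8F 93, reset; bytes_emitted=6
After char 8 ('b'=27): chars_in_quartet=1 acc=0x1B bytes_emitted=6
After char 9 ('p'=41): chars_in_quartet=2 acc=0x6E9 bytes_emitted=6
After char 10 ('s'=44): chars_in_quartet=3 acc=0x1BA6C bytes_emitted=6
After char 11 ('D'=3): chars_in_quartet=4 acc=0x6E9B03 -> emit 6E 9B 03, reset; bytes_emitted=9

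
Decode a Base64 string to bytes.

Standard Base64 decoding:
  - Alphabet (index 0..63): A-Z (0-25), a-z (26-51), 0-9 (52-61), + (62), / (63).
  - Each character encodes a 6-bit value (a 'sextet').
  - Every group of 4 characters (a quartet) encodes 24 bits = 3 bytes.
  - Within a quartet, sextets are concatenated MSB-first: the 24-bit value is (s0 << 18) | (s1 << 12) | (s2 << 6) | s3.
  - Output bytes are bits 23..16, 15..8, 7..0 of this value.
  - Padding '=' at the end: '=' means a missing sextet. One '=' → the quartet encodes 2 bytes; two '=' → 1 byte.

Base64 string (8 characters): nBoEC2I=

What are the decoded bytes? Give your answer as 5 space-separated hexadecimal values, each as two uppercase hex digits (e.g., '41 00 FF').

Answer: 9C 1A 04 0B 62

Derivation:
After char 0 ('n'=39): chars_in_quartet=1 acc=0x27 bytes_emitted=0
After char 1 ('B'=1): chars_in_quartet=2 acc=0x9C1 bytes_emitted=0
After char 2 ('o'=40): chars_in_quartet=3 acc=0x27068 bytes_emitted=0
After char 3 ('E'=4): chars_in_quartet=4 acc=0x9C1A04 -> emit 9C 1A 04, reset; bytes_emitted=3
After char 4 ('C'=2): chars_in_quartet=1 acc=0x2 bytes_emitted=3
After char 5 ('2'=54): chars_in_quartet=2 acc=0xB6 bytes_emitted=3
After char 6 ('I'=8): chars_in_quartet=3 acc=0x2D88 bytes_emitted=3
Padding '=': partial quartet acc=0x2D88 -> emit 0B 62; bytes_emitted=5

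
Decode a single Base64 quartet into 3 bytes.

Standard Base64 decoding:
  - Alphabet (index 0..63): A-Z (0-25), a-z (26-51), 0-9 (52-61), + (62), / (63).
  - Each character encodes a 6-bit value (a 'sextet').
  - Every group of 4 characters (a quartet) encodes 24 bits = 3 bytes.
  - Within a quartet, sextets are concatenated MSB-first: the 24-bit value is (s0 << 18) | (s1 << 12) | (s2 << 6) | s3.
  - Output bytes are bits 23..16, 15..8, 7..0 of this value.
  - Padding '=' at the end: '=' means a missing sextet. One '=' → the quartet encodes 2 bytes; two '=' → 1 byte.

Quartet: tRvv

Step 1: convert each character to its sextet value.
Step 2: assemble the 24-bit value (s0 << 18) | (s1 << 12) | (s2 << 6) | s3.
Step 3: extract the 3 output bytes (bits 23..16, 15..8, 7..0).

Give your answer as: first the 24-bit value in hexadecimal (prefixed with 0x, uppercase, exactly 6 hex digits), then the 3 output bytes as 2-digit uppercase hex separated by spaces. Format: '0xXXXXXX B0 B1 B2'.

Sextets: t=45, R=17, v=47, v=47
24-bit: (45<<18) | (17<<12) | (47<<6) | 47
      = 0xB40000 | 0x011000 | 0x000BC0 | 0x00002F
      = 0xB51BEF
Bytes: (v>>16)&0xFF=B5, (v>>8)&0xFF=1B, v&0xFF=EF

Answer: 0xB51BEF B5 1B EF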